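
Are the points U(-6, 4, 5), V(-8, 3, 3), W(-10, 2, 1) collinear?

Yes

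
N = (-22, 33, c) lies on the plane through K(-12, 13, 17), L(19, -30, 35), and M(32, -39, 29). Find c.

2

A normal to the plane is n = KL × KM = (420, 420, 280).
N lies in the plane iff n · KN = 0.
This gives (280)c + (-560) = 0, so c = 2.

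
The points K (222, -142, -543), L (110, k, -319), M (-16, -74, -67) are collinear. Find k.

-110

Direction KM = (-238, 68, 476). From the x-coordinate of L, the parameter along the line is τ = (110 − 222)/(-238) = 8/17.
Then k = (-142) + 8/17·(68) = -110.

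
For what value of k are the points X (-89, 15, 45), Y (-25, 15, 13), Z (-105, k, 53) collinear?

15

Collinearity requires XY × XZ = 0; each component is linear in k.
The x-component gives (32)k + (-480) = 0, so k = 15.
The remaining components then also vanish.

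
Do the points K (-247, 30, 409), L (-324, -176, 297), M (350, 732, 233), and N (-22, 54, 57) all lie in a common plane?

No

A normal to the plane through K, L, M is n = KL × KM = (114880, -80416, 68928).
The plane has equation n·P = -2596288. For N: n·N = -2940928.
-2940928 ≠ -2596288, so N is off the plane.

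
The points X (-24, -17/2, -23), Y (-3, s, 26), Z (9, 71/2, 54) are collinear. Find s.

39/2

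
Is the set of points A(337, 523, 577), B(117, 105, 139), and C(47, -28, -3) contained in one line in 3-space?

AB = (-220, -418, -438), AC = (-290, -551, -580).
AB × AC = (1102, -580, 0).
The cross product is nonzero, so the points do not lie on one line.

No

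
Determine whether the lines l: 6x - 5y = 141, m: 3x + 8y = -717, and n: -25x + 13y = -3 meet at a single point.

Lines aᵢx + bᵢy = cᵢ with pairwise distinct directions are concurrent exactly when det[aᵢ bᵢ cᵢ] = 0.
Here the determinant is -189.
Nonzero, so no common point exists.

No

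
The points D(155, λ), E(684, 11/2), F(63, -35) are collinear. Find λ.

-29

Collinearity: (D − E) must be parallel to (F − E) = (-621, -81/2).
Cross-multiplying the components: (λ − 11/2)·(-621) = (-529)·(-81/2).
Solving gives λ = -29.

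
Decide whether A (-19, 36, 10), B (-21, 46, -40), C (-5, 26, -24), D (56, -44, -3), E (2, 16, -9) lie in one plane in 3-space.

Yes

The plane through A, B, C has normal n = AB × AC = (-840, -768, -120) and equation n·P = -12888.
Checking the remaining points: n·D = -12888, n·E = -12888.
All equal -12888, so all 5 points lie in one plane.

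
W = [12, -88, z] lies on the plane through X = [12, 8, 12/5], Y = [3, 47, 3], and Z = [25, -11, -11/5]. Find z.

12

A normal to the plane is n = XY × XZ = (-168, -168/5, -336).
W lies in the plane iff n · XW = 0.
This gives (-336)z + (4032) = 0, so z = 12.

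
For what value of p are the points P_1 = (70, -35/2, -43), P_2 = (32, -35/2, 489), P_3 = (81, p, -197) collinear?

-35/2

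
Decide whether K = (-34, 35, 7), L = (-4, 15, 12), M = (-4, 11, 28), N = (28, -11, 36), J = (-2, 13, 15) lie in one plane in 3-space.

Yes

The plane through K, L, M has normal n = KL × KM = (-300, -480, -120) and equation n·P = -7440.
Checking the remaining points: n·N = -7440, n·J = -7440.
All equal -7440, so all 5 points lie in one plane.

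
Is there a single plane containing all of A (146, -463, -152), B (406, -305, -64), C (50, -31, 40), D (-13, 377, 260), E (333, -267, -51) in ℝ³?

The plane through A, B, C has normal n = AB × AC = (-7680, -58368, 127488) and equation n·P = 6524928.
Checking the remaining points: n·D = 11241984, n·E = 6524928.
Since n·D = 11241984 ≠ 6524928, D is off the plane and the points are not all coplanar.

No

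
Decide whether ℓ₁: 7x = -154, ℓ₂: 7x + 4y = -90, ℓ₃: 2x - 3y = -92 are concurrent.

Yes

Intersecting ℓ₁ and ℓ₂: solving the 2×2 system gives (x, y) = (-22, 16).
Substitute into ℓ₃: (2)(-22) + (-3)(16) = -92.
This equals -92, so (-22, 16) lies on all three lines and they are concurrent.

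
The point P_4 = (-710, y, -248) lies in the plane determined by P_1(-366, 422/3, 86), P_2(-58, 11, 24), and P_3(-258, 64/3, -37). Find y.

The plane through P_1, P_2, P_3 has equation (25651/3)x + 31188y − (68252/3)z = -2096602/3.
Substituting P_4: (31188)y + (-1285714/3) = -2096602/3, so y = -26/3.

-26/3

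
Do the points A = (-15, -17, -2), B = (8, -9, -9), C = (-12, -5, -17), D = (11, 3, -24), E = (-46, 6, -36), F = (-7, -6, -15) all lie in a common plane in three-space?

Yes

The plane through A, B, C has normal n = AB × AC = (-36, 324, 252) and equation n·P = -5472.
Checking the remaining points: n·D = -5472, n·E = -5472, n·F = -5472.
All equal -5472, so all 6 points lie in one plane.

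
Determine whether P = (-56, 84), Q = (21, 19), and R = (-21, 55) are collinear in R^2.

No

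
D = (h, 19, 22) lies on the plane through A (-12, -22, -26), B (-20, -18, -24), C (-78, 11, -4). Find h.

The plane through A, B, C has equation 22x + 44y = -1232.
Substituting D: (22)h + (836) = -1232, so h = -94.

-94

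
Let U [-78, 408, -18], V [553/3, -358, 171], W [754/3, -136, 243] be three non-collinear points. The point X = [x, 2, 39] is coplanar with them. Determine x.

A normal to the plane is n = UV × UW = (-97110, -6225, 109560).
X lies in the plane iff n · UX = 0.
This gives (-97110)x + (1197690) = 0, so x = 37/3.

37/3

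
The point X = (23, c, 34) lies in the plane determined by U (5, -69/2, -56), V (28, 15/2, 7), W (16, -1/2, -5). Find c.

51/2

A normal to the plane is n = UV × UW = (0, -480, 320).
X lies in the plane iff n · UX = 0.
This gives (-480)c + (12240) = 0, so c = 51/2.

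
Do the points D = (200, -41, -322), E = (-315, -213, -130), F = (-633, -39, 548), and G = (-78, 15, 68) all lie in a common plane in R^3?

A normal to the plane through D, E, F is n = DE × DF = (-150024, 288114, -144306).
The plane has equation n·P = 4649058. For G: n·G = 6210774.
6210774 ≠ 4649058, so G is off the plane.

No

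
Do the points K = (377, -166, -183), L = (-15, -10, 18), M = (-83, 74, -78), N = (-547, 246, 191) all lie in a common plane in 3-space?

With K as base: KL = (-392, 156, 201), KM = (-460, 240, 105), KN = (-924, 412, 374).
KM × KN = (46500, 75020, 32240).
KL · (KM × KN) = -44640.
Since -44640 ≠ 0, the four points are not coplanar.

No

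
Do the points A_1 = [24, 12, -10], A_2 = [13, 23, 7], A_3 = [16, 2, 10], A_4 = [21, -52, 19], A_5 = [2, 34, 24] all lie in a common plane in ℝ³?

The plane through A_1, A_2, A_3 has normal n = A_1A_2 × A_1A_3 = (390, 84, 198) and equation n·P = 8388.
Checking the remaining points: n·A_4 = 7584, n·A_5 = 8388.
Since n·A_4 = 7584 ≠ 8388, A_4 is off the plane and the points are not all coplanar.

No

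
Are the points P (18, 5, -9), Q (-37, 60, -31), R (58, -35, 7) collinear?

PQ = (-55, 55, -22), PR = (40, -40, 16).
PQ × PR = (0, 0, 0).
The cross product vanishes, so the three points are collinear.

Yes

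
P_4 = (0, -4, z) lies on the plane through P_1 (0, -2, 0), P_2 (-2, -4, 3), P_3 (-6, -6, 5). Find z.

4

The plane through P_1, P_2, P_3 has equation 2x − 8y − 4z = 16.
Substituting P_4: (-4)z + (32) = 16, so z = 4.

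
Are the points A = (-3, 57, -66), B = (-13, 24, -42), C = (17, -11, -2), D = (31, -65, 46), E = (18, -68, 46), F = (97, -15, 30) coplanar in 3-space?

No

The plane through A, B, C has normal n = AB × AC = (-480, 1120, 1340) and equation n·P = -23160.
Checking the remaining points: n·D = -26040, n·E = -23160, n·F = -23160.
Since n·D = -26040 ≠ -23160, D is off the plane and the points are not all coplanar.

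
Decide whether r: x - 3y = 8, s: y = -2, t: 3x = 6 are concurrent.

Yes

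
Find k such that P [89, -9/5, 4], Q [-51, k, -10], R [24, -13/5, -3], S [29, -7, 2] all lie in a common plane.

-23/5

Normal to plane PRS: n = (-174/5, 290, 290); plane equation n·X = -12296/5.
Requiring n·Q = -12296/5: (290)k + (-5626/5) = -12296/5.
So k = -23/5.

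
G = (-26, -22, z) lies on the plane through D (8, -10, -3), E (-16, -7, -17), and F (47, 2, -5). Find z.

Coplanarity requires DE · (DF × DG) = 0.
DE = (-24, 3, -14), DF = (39, 12, -2); the triple product is linear in z with coefficient -405 and constant term 405.
Setting it to zero: z = 1.

1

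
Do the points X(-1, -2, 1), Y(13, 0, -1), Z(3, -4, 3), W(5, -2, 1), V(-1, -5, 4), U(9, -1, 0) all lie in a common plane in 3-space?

The plane through X, Y, Z has normal n = XY × XZ = (0, -36, -36) and equation n·P = 36.
Checking the remaining points: n·W = 36, n·V = 36, n·U = 36.
All equal 36, so all 6 points lie in one plane.

Yes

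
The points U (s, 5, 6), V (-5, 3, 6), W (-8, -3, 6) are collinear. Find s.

-4

Collinearity requires UV × UW = 0; each component is linear in s.
The z-component gives (6)s + (24) = 0, so s = -4.
The remaining components then also vanish.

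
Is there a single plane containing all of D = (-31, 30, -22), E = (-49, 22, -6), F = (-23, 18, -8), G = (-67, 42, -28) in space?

Yes

With D as base: DE = (-18, -8, 16), DF = (8, -12, 14), DG = (-36, 12, -6).
DF × DG = (-96, -456, -336).
DE · (DF × DG) = 0.
The scalar triple product vanishes, so the four points are coplanar.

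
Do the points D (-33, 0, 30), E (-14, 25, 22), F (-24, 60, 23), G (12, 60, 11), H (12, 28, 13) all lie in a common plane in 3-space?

No

The plane through D, E, F has normal n = DE × DF = (305, 61, 915) and equation n·P = 17385.
Checking the remaining points: n·G = 17385, n·H = 17263.
Since n·H = 17263 ≠ 17385, H is off the plane and the points are not all coplanar.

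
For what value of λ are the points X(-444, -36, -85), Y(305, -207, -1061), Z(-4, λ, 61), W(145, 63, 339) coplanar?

9/2

Normal to plane XYW: n = (24120, -892440, 174870); plane equation n·P = 6554610.
Requiring n·Z = 6554610: (-892440)λ + (10570590) = 6554610.
So λ = 9/2.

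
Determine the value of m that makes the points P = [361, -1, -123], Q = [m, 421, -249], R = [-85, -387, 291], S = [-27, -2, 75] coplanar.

Normal to plane PRS: n = (-76014, -72324, -149322); plane equation n·X = -9002124.
Requiring n·Q = -9002124: (-76014)m + (6732774) = -9002124.
So m = 207.

207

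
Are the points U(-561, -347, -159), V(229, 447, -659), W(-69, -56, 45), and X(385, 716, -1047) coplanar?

With U as base: UV = (790, 794, -500), UW = (492, 291, 204), UX = (946, 1063, -888).
UW × UX = (-475260, 629880, 247710).
UV · (UW × UX) = 814320.
Since 814320 ≠ 0, the four points are not coplanar.

No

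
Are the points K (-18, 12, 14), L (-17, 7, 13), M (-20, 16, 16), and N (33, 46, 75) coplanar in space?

No

A normal to the plane through K, L, M is n = KL × KM = (-6, 0, -6).
The plane has equation n·P = 24. For N: n·N = -648.
-648 ≠ 24, so N is off the plane.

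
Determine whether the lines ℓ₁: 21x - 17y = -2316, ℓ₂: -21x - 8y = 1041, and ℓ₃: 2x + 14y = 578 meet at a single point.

No

Intersecting ℓ₁ and ℓ₂: solving the 2×2 system gives (x, y) = (-69, 51).
Substitute into ℓ₃: (2)(-69) + (14)(51) = 576.
But ℓ₃ requires 578 ≠ 576, so the three lines have no common point.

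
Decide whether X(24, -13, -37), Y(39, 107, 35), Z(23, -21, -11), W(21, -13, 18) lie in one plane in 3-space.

No

With X as base: XY = (15, 120, 72), XZ = (-1, -8, 26), XW = (-3, 0, 55).
XZ × XW = (-440, -23, -24).
XY · (XZ × XW) = -11088.
Since -11088 ≠ 0, the four points are not coplanar.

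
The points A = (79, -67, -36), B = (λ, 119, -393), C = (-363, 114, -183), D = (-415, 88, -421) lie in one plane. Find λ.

Normal to plane ACD: n = (-46900, -97552, 20904); plane equation n·P = 2078340.
Requiring n·B = 2078340: (-46900)λ + (-19823960) = 2078340.
So λ = -467.

-467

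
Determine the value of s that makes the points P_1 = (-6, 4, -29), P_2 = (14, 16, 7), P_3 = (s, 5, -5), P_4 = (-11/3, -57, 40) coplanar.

13/3

Normal to plane P_1P_2P_4: n = (3024, -1296, -1248); plane equation n·P = 12864.
Requiring n·P_3 = 12864: (3024)s + (-240) = 12864.
So s = 13/3.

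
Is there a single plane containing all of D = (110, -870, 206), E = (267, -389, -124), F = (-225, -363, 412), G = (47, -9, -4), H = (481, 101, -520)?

Yes

The plane through D, E, F has normal n = DE × DF = (266396, 78208, 240734) and equation n·P = 10853804.
Checking the remaining points: n·G = 10853804, n·H = 10853804.
All equal 10853804, so all 5 points lie in one plane.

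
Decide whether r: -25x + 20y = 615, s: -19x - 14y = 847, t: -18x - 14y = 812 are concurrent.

Yes

The three lines meet at one point iff the augmented coefficient matrix [aᵢ bᵢ cᵢ] has rank < 3, i.e. its determinant vanishes.
Here the determinant is 0.
It vanishes, so the lines are concurrent at (-35, -13).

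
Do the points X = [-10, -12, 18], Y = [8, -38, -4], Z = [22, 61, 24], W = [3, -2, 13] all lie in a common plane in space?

Yes

A normal to the plane through X, Y, Z is n = XY × XZ = (1450, -812, 2146).
The plane has equation n·P = 33872. For W: n·W = 33872.
Equal, so W lies in the plane and all four are coplanar.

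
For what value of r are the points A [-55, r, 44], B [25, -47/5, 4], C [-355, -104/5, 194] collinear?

Collinearity requires AB × AC = 0; each component is linear in r.
The x-component gives (-190)r + (-2242) = 0, so r = -59/5.
The remaining components then also vanish.

-59/5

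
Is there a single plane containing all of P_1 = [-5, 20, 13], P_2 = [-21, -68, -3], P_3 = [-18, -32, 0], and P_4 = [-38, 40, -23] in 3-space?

No

A normal to the plane through P_1, P_2, P_3 is n = P_1P_2 × P_1P_3 = (312, 0, -312).
The plane has equation n·P = -5616. For P_4: n·P_4 = -4680.
-4680 ≠ -5616, so P_4 is off the plane.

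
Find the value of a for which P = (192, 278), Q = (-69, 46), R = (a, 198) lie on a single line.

102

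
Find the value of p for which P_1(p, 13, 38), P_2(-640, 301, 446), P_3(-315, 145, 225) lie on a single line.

-40

Direction P_2P_3 = (325, -156, -221). From the y-coordinate of P_1, the parameter along the line is τ = (13 − 301)/(-156) = 24/13.
Then p = (-640) + 24/13·(325) = -40.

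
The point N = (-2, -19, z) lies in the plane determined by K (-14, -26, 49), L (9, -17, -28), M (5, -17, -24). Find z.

-5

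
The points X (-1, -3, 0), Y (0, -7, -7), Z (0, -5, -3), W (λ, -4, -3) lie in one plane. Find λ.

-2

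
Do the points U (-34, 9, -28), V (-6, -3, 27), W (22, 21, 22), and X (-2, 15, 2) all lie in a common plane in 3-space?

Yes

A normal to the plane through U, V, W is n = UV × UW = (-1260, 1680, 1008).
The plane has equation n·P = 29736. For X: n·X = 29736.
Equal, so X lies in the plane and all four are coplanar.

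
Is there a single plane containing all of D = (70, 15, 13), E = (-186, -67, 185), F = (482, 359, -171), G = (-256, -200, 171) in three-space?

The four points are coplanar iff the 3×3 determinant with rows DE, DF, DG is zero.
Rows: (-256, -82, 172), (412, 344, -184), (-326, -215, 158).
Expanding along the first row: (-256)(14792) − (-82)(5112) + (172)(23564) = 685440.
Nonzero ⇒ not coplanar.

No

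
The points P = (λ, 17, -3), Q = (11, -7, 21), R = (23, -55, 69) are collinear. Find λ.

Collinearity requires PQ × PR = 0; each component is linear in λ.
The y-component gives (48)λ + (-240) = 0, so λ = 5.
The remaining components then also vanish.

5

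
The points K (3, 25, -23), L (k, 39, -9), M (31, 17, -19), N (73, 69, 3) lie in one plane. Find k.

Normal to plane KMN: n = (-384, -448, 1792); plane equation n·P = -53568.
Requiring n·L = -53568: (-384)k + (-33600) = -53568.
So k = 52.

52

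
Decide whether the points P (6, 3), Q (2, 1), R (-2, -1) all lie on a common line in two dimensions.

Yes

PQ = (-4, -2), PR = (-8, -4).
det[PQ; PR] = (-4)(-4) − (-2)(-8) = 0.
The determinant is zero, so the points are collinear.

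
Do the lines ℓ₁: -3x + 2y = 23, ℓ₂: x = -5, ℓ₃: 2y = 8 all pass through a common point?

Lines aᵢx + bᵢy = cᵢ with pairwise distinct directions are concurrent exactly when det[aᵢ bᵢ cᵢ] = 0.
Here the determinant is 0.
It vanishes, so the lines are concurrent at (-5, 4).

Yes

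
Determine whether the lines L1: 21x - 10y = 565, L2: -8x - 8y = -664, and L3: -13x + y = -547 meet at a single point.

The three lines meet at one point iff the augmented coefficient matrix [aᵢ bᵢ cᵢ] has rank < 3, i.e. its determinant vanishes.
Here the determinant is 0.
It vanishes, so the lines are concurrent at (45, 38).

Yes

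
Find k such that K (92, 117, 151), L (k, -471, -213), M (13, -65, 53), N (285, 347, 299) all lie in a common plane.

-346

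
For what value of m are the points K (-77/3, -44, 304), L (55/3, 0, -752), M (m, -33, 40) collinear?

-44/3

Collinearity requires KL × KM = 0; each component is linear in m.
The y-component gives (-1056)m + (-15488) = 0, so m = -44/3.
The remaining components then also vanish.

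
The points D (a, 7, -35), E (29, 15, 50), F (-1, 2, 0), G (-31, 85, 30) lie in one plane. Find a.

-31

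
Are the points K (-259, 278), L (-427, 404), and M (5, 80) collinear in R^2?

KL = (-168, 126), KM = (264, -198).
det[KL; KM] = (-168)(-198) − (126)(264) = 0.
The determinant is zero, so the points are collinear.

Yes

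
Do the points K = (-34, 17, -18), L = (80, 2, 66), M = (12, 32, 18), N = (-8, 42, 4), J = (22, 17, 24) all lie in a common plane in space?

Yes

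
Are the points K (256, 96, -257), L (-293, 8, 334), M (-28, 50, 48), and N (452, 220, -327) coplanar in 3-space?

Yes

The four points are coplanar iff the 3×3 determinant with rows KL, KM, KN is zero.
Rows: (-549, -88, 591), (-284, -46, 305), (196, 124, -70).
Expanding along the first row: (-549)(-34600) − (-88)(-39900) + (591)(-26200) = 0.
Zero determinant ⇒ coplanar.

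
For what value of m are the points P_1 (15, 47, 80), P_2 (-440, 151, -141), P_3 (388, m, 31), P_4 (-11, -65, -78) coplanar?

The points are coplanar iff P_1P_2 · (P_1P_3 × P_1P_4) = 0.
Expanding, this is linear in m: (66144)m + (14882400) = 0.
So m = -225.

-225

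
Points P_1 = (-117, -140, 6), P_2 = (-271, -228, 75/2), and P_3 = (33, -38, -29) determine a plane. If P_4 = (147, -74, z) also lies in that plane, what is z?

-51/2

A normal to the plane is n = P_1P_2 × P_1P_3 = (-133, -665, -2508).
P_4 lies in the plane iff n · P_1P_4 = 0.
This gives (-2508)z + (-63954) = 0, so z = -51/2.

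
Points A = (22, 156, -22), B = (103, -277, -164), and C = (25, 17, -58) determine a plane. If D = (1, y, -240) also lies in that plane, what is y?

The plane through A, B, C has equation −4150x + 2490y − 9960z = 516260.
Substituting D: (2490)y + (2386250) = 516260, so y = -751.

-751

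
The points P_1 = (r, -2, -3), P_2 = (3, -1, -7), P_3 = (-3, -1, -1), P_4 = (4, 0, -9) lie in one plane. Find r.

The points are coplanar iff P_1P_2 · (P_1P_3 × P_1P_4) = 0.
Expanding, this is linear in r: (6)r + (0) = 0.
So r = 0.

0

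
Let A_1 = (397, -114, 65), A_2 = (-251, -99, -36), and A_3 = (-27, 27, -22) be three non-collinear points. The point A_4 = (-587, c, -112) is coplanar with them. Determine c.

A normal to the plane is n = A_1A_2 × A_1A_3 = (12936, -13552, -85008).
A_4 lies in the plane iff n · A_1A_4 = 0.
This gives (-13552)c + (772464) = 0, so c = 57.

57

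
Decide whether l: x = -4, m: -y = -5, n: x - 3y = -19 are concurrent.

Yes

Intersecting l and m: solving the 2×2 system gives (x, y) = (-4, 5).
Substitute into n: (1)(-4) + (-3)(5) = -19.
This equals -19, so (-4, 5) lies on all three lines and they are concurrent.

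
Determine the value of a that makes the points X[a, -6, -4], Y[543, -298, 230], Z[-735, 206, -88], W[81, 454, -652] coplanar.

Coplanarity ⇔ det[XY; XZ; XW] = 0.
Expanding, this is linear in a: (205392)a + (4313232) = 0.
So a = -21.

-21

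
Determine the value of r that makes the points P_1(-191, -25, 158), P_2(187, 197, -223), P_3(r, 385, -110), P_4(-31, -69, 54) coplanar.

-63

The points are coplanar iff P_1P_2 · (P_1P_3 × P_1P_4) = 0.
Expanding, this is linear in r: (39852)r + (2510676) = 0.
So r = -63.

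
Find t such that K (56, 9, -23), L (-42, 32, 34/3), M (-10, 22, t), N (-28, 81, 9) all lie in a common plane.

0

Normal to plane KLN: n = (-1736, 252, -5124); plane equation n·P = 22904.
Requiring n·M = 22904: (-5124)t + (22904) = 22904.
So t = 0.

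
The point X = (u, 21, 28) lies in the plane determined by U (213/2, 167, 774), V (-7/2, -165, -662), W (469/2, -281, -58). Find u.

59/2

The plane through U, V, W has equation −367104x − 275328y + 91776z = -14041728.
Substituting X: (-367104)u + (-3212160) = -14041728, so u = 59/2.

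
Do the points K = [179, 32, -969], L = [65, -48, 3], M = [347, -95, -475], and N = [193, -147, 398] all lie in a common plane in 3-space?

A normal to the plane through K, L, M is n = KL × KM = (83924, 219612, 27918).
The plane has equation n·P = -5002562. For N: n·N = -4974268.
-4974268 ≠ -5002562, so N is off the plane.

No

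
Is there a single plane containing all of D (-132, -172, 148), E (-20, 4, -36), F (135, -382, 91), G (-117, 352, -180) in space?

Yes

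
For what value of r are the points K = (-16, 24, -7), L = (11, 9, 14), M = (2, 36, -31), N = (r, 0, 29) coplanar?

14

Normal to plane KLM: n = (108, 1026, 594); plane equation n·P = 18738.
Requiring n·N = 18738: (108)r + (17226) = 18738.
So r = 14.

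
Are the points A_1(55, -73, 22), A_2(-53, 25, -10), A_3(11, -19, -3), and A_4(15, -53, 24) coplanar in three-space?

A normal to the plane through A_1, A_2, A_3 is n = A_1A_2 × A_1A_3 = (-722, -1292, -1520).
The plane has equation n·P = 21166. For A_4: n·A_4 = 21166.
Equal, so A_4 lies in the plane and all four are coplanar.

Yes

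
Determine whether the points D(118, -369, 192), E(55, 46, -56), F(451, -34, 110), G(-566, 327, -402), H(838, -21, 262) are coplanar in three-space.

The plane through D, E, F has normal n = DE × DF = (49050, -87750, -159300) and equation n·P = 7582050.
Checking the remaining points: n·G = 7582050, n·H = 1210050.
Since n·H = 1210050 ≠ 7582050, H is off the plane and the points are not all coplanar.

No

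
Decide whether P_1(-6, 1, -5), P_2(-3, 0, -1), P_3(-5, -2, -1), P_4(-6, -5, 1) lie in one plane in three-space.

Yes

A normal to the plane through P_1, P_2, P_3 is n = P_1P_2 × P_1P_3 = (8, -8, -8).
The plane has equation n·P = -16. For P_4: n·P_4 = -16.
Equal, so P_4 lies in the plane and all four are coplanar.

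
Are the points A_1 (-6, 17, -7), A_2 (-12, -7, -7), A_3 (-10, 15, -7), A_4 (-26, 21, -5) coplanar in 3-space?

With A_1 as base: A_1A_2 = (-6, -24, 0), A_1A_3 = (-4, -2, 0), A_1A_4 = (-20, 4, 2).
A_1A_3 × A_1A_4 = (-4, 8, -56).
A_1A_2 · (A_1A_3 × A_1A_4) = -168.
Since -168 ≠ 0, the four points are not coplanar.

No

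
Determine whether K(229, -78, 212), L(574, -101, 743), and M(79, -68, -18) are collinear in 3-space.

No

KL = (345, -23, 531), KM = (-150, 10, -230).
KL × KM = (-20, -300, 0).
The cross product is nonzero, so the points do not lie on one line.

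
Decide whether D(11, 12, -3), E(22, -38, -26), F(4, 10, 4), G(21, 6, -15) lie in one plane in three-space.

Yes

With D as base: DE = (11, -50, -23), DF = (-7, -2, 7), DG = (10, -6, -12).
DF × DG = (66, -14, 62).
DE · (DF × DG) = 0.
The scalar triple product vanishes, so the four points are coplanar.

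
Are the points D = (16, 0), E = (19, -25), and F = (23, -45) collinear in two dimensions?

DE = (3, -25), DF = (7, -45).
If collinear, DF would be a scalar multiple of DE. But (3)·(-45) ≠ (-25)·(7) (difference 40), so they are not parallel; the points are not collinear.

No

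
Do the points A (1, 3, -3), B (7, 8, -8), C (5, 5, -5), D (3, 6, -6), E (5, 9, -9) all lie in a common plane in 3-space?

The plane through A, B, C has normal n = AB × AC = (0, -8, -8) and equation n·P = 0.
Checking the remaining points: n·D = 0, n·E = 0.
All equal 0, so all 5 points lie in one plane.

Yes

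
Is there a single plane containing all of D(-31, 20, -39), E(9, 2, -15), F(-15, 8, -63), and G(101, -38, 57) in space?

A normal to the plane through D, E, F is n = DE × DF = (720, 1344, -192).
The plane has equation n·P = 12048. For G: n·G = 10704.
10704 ≠ 12048, so G is off the plane.

No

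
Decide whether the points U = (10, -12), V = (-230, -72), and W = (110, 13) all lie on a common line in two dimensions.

Yes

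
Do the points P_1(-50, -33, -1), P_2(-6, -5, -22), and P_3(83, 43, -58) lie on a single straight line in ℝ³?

No

P_1P_2 = (44, 28, -21), P_1P_3 = (133, 76, -57).
P_1P_2 × P_1P_3 = (0, -285, -380).
The cross product is nonzero, so the points do not lie on one line.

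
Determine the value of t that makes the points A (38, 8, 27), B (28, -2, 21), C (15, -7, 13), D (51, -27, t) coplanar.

The points are coplanar iff AB · (AC × AD) = 0.
Expanding, this is linear in t: (-80)t + (2880) = 0.
So t = 36.

36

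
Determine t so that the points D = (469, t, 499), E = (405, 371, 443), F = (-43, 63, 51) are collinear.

Direction EF = (-448, -308, -392). From the x-coordinate of D, the parameter along the line is τ = (469 − 405)/(-448) = -1/7.
Then t = 371 + (-1/7)·(-308) = 415.

415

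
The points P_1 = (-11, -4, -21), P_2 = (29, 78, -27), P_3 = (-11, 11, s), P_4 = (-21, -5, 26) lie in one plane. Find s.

Coplanarity ⇔ det[P_1P_2; P_1P_3; P_1P_4] = 0.
Expanding, this is linear in s: (-780)s + (10920) = 0.
So s = 14.

14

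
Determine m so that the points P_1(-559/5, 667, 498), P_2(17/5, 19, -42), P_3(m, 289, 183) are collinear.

Direction P_1P_2 = (576/5, -648, -540). From the y-coordinate of P_3, the parameter along the line is τ = (289 − 667)/(-648) = 7/12.
Then m = (-559/5) + 7/12·(576/5) = -223/5.

-223/5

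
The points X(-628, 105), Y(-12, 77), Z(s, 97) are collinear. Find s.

-452

Collinearity: (Z − X) must be parallel to (Y − X) = (616, -28).
Cross-multiplying the components: (s − (-628))·(-28) = (-8)·(616).
Solving gives s = -452.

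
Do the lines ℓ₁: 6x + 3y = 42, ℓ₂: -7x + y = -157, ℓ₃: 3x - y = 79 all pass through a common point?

Lines aᵢx + bᵢy = cᵢ with pairwise distinct directions are concurrent exactly when det[aᵢ bᵢ cᵢ] = 0.
Here the determinant is -54.
Nonzero, so no common point exists.

No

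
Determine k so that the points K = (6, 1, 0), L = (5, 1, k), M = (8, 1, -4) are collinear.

2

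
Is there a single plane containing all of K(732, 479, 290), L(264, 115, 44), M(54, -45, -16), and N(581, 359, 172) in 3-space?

With K as base: KL = (-468, -364, -246), KM = (-678, -524, -306), KN = (-151, -120, -118).
KM × KN = (25112, -33798, 2236).
KL · (KM × KN) = 0.
The scalar triple product vanishes, so the four points are coplanar.

Yes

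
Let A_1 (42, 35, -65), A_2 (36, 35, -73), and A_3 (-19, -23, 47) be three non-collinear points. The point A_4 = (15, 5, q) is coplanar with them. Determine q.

The plane through A_1, A_2, A_3 has equation −464x + 1160y + 348z = -1508.
Substituting A_4: (348)q + (-1160) = -1508, so q = -1.

-1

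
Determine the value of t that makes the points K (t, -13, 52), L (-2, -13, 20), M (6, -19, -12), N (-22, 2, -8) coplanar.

-2

Coplanarity ⇔ det[KL; KM; KN] = 0.
Expanding, this is linear in t: (-648)t + (-1296) = 0.
So t = -2.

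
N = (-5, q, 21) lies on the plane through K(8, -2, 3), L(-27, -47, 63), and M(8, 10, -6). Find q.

-13

A normal to the plane is n = KL × KM = (-315, -315, -420).
N lies in the plane iff n · KN = 0.
This gives (-315)q + (-4095) = 0, so q = -13.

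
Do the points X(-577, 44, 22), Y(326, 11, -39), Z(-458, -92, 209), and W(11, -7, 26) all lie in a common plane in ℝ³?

Yes

The four points are coplanar iff the 3×3 determinant with rows XY, XZ, XW is zero.
Rows: (903, -33, -61), (119, -136, 187), (588, -51, 4).
Expanding along the first row: (903)(8993) − (-33)(-109480) + (-61)(73899) = 0.
Zero determinant ⇒ coplanar.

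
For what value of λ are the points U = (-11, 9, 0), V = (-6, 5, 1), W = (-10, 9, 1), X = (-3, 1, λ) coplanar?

0

Coplanarity ⇔ det[UV; UW; UX] = 0.
Expanding, this is linear in λ: (4)λ + (0) = 0.
So λ = 0.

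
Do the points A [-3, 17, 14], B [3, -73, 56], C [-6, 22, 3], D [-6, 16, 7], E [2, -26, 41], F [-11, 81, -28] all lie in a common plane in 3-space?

No

The plane through A, B, C has normal n = AB × AC = (780, -60, -240) and equation n·P = -6720.
Checking the remaining points: n·D = -7320, n·E = -6720, n·F = -6720.
Since n·D = -7320 ≠ -6720, D is off the plane and the points are not all coplanar.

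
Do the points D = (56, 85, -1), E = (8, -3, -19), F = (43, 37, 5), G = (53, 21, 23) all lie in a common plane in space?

No

A normal to the plane through D, E, F is n = DE × DF = (-1392, 522, 1160).
The plane has equation n·P = -34742. For G: n·G = -36134.
-36134 ≠ -34742, so G is off the plane.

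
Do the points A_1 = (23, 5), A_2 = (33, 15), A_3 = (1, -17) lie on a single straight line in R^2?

Yes

A_1A_2 = (10, 10), A_1A_3 = (-22, -22).
det[A_1A_2; A_1A_3] = (10)(-22) − (10)(-22) = 0.
The determinant is zero, so the points are collinear.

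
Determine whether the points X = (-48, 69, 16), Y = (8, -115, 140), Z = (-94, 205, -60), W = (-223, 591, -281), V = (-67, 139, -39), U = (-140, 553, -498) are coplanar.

Yes

The plane through X, Y, Z has normal n = XY × XZ = (-2880, -1448, -848) and equation n·P = 24760.
Checking the remaining points: n·W = 24760, n·V = 24760, n·U = 24760.
All equal 24760, so all 6 points lie in one plane.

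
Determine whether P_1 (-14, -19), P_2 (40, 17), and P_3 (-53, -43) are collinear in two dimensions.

No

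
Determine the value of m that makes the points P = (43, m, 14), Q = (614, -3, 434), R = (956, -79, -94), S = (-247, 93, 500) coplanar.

The points are coplanar iff PQ · (PR × PS) = 0.
Expanding, this is linear in m: (-432036)m + (11088924) = 0.
So m = 77/3.

77/3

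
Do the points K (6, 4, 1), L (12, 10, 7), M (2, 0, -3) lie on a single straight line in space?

Yes

KL = (6, 6, 6), KM = (-4, -4, -4).
Each component of KM is -2/3 times the corresponding component of KL, so KM = -2/3·KL and the points are collinear.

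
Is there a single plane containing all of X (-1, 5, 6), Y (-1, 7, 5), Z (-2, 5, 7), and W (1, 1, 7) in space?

A normal to the plane through X, Y, Z is n = XY × XZ = (2, 1, 2).
The plane has equation n·P = 15. For W: n·W = 17.
17 ≠ 15, so W is off the plane.

No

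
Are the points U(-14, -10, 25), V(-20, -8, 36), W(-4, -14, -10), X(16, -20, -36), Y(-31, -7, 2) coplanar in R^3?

No

The plane through U, V, W has normal n = UV × UW = (-26, -100, 4) and equation n·P = 1464.
Checking the remaining points: n·X = 1440, n·Y = 1514.
Since n·X = 1440 ≠ 1464, X is off the plane and the points are not all coplanar.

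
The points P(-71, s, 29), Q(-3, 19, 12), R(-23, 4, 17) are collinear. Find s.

-32

Direction QR = (-20, -15, 5). From the x-coordinate of P, the parameter along the line is τ = (-71 − (-3))/(-20) = 17/5.
Then s = 19 + 17/5·(-15) = -32.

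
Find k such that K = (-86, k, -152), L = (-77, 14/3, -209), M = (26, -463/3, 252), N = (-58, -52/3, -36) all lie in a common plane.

80/3

The points are coplanar iff KL · (KM × KN) = 0.
Expanding, this is linear in k: (9060)k + (-241600) = 0.
So k = 80/3.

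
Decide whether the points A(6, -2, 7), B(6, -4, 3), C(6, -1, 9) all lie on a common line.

Yes

AB = (0, -2, -4), AC = (0, 1, 2).
Each component of AC is -1/2 times the corresponding component of AB, so AC = -1/2·AB and the points are collinear.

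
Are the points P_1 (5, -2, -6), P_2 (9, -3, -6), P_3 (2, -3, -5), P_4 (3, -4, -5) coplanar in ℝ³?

No

A normal to the plane through P_1, P_2, P_3 is n = P_1P_2 × P_1P_3 = (-1, -4, -7).
The plane has equation n·P = 45. For P_4: n·P_4 = 48.
48 ≠ 45, so P_4 is off the plane.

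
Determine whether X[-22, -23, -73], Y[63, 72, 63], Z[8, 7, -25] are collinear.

No

XY = (85, 95, 136), XZ = (30, 30, 48).
XY × XZ = (480, 0, -300).
The cross product is nonzero, so the points do not lie on one line.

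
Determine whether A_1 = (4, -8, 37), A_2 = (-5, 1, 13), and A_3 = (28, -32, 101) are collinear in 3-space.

Yes

A_1A_2 = (-9, 9, -24), A_1A_3 = (24, -24, 64).
A_1A_2 × A_1A_3 = (0, 0, 0).
The cross product vanishes, so the three points are collinear.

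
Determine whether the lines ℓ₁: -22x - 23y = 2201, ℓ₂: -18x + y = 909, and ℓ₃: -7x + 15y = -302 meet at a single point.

No

Lines aᵢx + bᵢy = cᵢ with pairwise distinct directions are concurrent exactly when det[aᵢ bᵢ cᵢ] = 0.
Here the determinant is -872.
Nonzero, so no common point exists.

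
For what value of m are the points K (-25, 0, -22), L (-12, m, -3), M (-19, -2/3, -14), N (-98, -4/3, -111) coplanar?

Normal to plane KMN: n = (70, -50, -170/3); plane equation n·P = -1510/3.
Requiring n·L = -1510/3: (-50)m + (-670) = -1510/3.
So m = -10/3.

-10/3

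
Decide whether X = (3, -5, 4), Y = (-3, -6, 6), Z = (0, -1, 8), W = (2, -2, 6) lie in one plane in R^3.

With X as base: XY = (-6, -1, 2), XZ = (-3, 4, 4), XW = (-1, 3, 2).
XZ × XW = (-4, 2, -5).
XY · (XZ × XW) = 12.
Since 12 ≠ 0, the four points are not coplanar.

No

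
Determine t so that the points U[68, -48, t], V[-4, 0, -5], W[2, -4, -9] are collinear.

Direction VW = (6, -4, -4). From the x-coordinate of U, the parameter along the line is τ = (68 − (-4))/6 = 12.
Then t = (-5) + 12·(-4) = -53.

-53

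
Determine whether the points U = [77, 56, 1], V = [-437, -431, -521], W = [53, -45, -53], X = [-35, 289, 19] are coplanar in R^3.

No

A normal to the plane through U, V, W is n = UV × UW = (-26424, -15228, 40226).
The plane has equation n·P = -2847190. For X: n·X = -2711758.
-2711758 ≠ -2847190, so X is off the plane.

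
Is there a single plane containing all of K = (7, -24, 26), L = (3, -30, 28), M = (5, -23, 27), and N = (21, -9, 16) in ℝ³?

No

The four points are coplanar iff the 3×3 determinant with rows KL, KM, KN is zero.
Rows: (-4, -6, 2), (-2, 1, 1), (14, 15, -10).
Expanding along the first row: (-4)(-25) − (-6)(6) + (2)(-44) = 48.
Nonzero ⇒ not coplanar.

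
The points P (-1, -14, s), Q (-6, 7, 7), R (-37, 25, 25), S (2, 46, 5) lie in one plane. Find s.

Coplanarity ⇔ det[PQ; PR; PS] = 0.
Expanding, this is linear in s: (1353)s + (-4059) = 0.
So s = 3.

3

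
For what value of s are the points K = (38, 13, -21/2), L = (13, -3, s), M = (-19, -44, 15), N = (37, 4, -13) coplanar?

4

Normal to plane KMN: n = (372, -168, 456); plane equation n·P = 7164.
Requiring n·L = 7164: (456)s + (5340) = 7164.
So s = 4.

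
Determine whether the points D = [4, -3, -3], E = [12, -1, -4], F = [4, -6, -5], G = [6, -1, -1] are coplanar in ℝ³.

No

With D as base: DE = (8, 2, -1), DF = (0, -3, -2), DG = (2, 2, 2).
DF × DG = (-2, -4, 6).
DE · (DF × DG) = -30.
Since -30 ≠ 0, the four points are not coplanar.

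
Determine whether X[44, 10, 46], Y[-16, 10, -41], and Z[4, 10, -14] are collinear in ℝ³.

No

XY = (-60, 0, -87), XZ = (-40, 0, -60).
XY × XZ = (0, -120, 0).
The cross product is nonzero, so the points do not lie on one line.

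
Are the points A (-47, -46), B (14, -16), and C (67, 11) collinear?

No

AB = (61, 30), AC = (114, 57).
det[AB; AC] = (61)(57) − (30)(114) = 57.
The determinant is nonzero, so they are not collinear.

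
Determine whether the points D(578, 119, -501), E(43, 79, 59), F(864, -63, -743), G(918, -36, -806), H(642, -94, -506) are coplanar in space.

No

The plane through D, E, F has normal n = DE × DF = (111600, 30690, 108810) and equation n·P = 13643100.
Checking the remaining points: n·G = 13643100, n·H = 13704480.
Since n·H = 13704480 ≠ 13643100, H is off the plane and the points are not all coplanar.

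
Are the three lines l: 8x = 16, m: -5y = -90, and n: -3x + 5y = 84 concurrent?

Yes

Lines aᵢx + bᵢy = cᵢ with pairwise distinct directions are concurrent exactly when det[aᵢ bᵢ cᵢ] = 0.
Here the determinant is 0.
It vanishes, so the lines are concurrent at (2, 18).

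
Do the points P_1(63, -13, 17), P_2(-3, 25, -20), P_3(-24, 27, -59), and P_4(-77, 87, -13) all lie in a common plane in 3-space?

No

With P_1 as base: P_1P_2 = (-66, 38, -37), P_1P_3 = (-87, 40, -76), P_1P_4 = (-140, 100, -30).
P_1P_3 × P_1P_4 = (6400, 8030, -3100).
P_1P_2 · (P_1P_3 × P_1P_4) = -2560.
Since -2560 ≠ 0, the four points are not coplanar.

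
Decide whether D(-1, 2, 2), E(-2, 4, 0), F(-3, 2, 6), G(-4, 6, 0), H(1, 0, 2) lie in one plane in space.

Yes

The plane through D, E, F has normal n = DE × DF = (8, 8, 4) and equation n·P = 16.
Checking the remaining points: n·G = 16, n·H = 16.
All equal 16, so all 5 points lie in one plane.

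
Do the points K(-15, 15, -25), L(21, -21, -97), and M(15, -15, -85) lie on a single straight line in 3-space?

Yes

KL = (36, -36, -72), KM = (30, -30, -60).
KL × KM = (0, 0, 0).
The cross product vanishes, so the three points are collinear.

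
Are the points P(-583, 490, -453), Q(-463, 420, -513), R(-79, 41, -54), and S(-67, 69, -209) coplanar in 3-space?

With P as base: PQ = (120, -70, -60), PR = (504, -449, 399), PS = (516, -421, 244).
PR × PS = (58423, 82908, 19500).
PQ · (PR × PS) = 37200.
Since 37200 ≠ 0, the four points are not coplanar.

No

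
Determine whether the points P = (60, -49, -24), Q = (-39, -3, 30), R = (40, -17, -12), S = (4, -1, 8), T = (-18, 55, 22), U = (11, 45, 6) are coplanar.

No

The plane through P, Q, R has normal n = PQ × PR = (-1176, 108, -2248) and equation n·X = -21900.
Checking the remaining points: n·S = -22796, n·T = -22348, n·U = -21564.
Since n·S = -22796 ≠ -21900, S is off the plane and the points are not all coplanar.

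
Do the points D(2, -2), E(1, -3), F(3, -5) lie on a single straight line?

No

DE = (-1, -1), DF = (1, -3).
det[DE; DF] = (-1)(-3) − (-1)(1) = 4.
The determinant is nonzero, so they are not collinear.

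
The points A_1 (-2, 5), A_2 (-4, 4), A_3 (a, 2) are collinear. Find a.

The three points are collinear iff det[A_1A_2; A_1A_3] = 0.
This determinant is linear in a: (1)a + (8) = 0, so a = -8.

-8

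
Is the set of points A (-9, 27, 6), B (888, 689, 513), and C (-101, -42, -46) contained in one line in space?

No

AB = (897, 662, 507), AC = (-92, -69, -52).
Comparing components 2 and 3: (662)(-52) − (507)(-69) = 559 ≠ 0, so AB and AC are not parallel and the points are not collinear.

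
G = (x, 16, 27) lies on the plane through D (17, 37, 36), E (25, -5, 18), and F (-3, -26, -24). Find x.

Coplanarity requires DE · (DF × DG) = 0.
DE = (8, -42, -18), DF = (-20, -63, -60); the triple product is linear in x with coefficient 1386 and constant term -29106.
Setting it to zero: x = 21.

21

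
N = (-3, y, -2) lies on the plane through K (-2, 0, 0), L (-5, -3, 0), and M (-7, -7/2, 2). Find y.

-5/2

Coplanarity requires KL · (KM × KN) = 0.
KL = (-3, -3, 0), KM = (-5, -7/2, 2); the triple product is linear in y with coefficient 6 and constant term 15.
Setting it to zero: y = -5/2.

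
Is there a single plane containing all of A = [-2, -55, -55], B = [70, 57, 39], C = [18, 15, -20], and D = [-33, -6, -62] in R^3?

A normal to the plane through A, B, C is n = AB × AC = (-2660, -640, 2800).
The plane has equation n·P = -113480. For D: n·D = -81980.
-81980 ≠ -113480, so D is off the plane.

No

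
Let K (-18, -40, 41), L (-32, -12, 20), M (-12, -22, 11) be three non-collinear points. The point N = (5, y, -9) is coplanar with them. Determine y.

-21

A normal to the plane is n = KL × KM = (-462, -546, -420).
N lies in the plane iff n · KN = 0.
This gives (-546)y + (-11466) = 0, so y = -21.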